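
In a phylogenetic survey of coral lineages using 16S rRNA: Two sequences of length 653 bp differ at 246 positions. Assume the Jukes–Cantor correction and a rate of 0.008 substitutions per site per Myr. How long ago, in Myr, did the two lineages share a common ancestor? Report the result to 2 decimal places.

p = 246/653 ≈ 0.376723.
d = −(3/4) ln(1 − 4p/3) = −0.75 ln(1 − 0.502297) = −0.75 ln(0.497703)
  = −0.75 × (-0.697752) = 0.523314 substitutions/site.
Under a molecular clock d = 2μt, so t = d/(2μ) = 0.523314 / (2 × 0.008) = 32.71 Myr.

32.71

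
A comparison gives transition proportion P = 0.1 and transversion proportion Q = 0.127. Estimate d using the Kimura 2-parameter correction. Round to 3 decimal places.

Under the Kimura two-parameter model, d = −½ ln(1 − 2P − Q) − ¼ ln(1 − 2Q).
1 − 2P − Q = 0.673, giving −½ ln(0.673) = 0.198005.
1 − 2Q = 0.746, giving −¼ ln(0.746) = 0.073257.
d = 0.198005 + 0.073257 = 0.271262.

0.271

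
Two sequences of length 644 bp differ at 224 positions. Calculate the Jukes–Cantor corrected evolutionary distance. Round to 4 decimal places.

0.4674

p = 224/644 ≈ 0.347826.
d = −(3/4) ln(1 − 4p/3) = −0.75 ln(1 − 0.463768) = −0.75 ln(0.536232)
  = −0.75 × (-0.623188) = 0.467391 substitutions/site.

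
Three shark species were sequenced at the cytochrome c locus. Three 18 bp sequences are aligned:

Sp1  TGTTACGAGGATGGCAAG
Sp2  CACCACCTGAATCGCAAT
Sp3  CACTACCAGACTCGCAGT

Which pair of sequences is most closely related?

Sp1–Sp2: 9/18 differ, p = 0.500, d = 0.824.
Sp1–Sp3: 9/18 differ, p = 0.500, d = 0.824.
Sp2–Sp3: 4/18 differ, p = 0.222, d = 0.264.
The smallest distance is between Sp2 and Sp3.

Sp2 and Sp3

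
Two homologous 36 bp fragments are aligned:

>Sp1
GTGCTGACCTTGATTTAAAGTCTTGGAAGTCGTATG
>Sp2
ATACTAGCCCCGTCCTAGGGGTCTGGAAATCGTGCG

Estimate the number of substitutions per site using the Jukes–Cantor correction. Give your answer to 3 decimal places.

The sequences differ at 17 of 36 sites, so p = 17/36 ≈ 0.472222.
d = −(3/4) ln(1 − 4p/3) = −0.75 ln(1 − 0.629629) = −0.75 ln(0.370371)
  = −0.75 × (-0.993250) = 0.744938 substitutions/site.

0.745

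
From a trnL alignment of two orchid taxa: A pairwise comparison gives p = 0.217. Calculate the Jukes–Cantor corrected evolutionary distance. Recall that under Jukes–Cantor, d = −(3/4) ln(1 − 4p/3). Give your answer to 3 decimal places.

d = −(3/4) ln(1 − 4p/3) = −0.75 ln(1 − 0.289333) = −0.75 ln(0.710667)
  = −0.75 × (-0.341551) = 0.256163 substitutions/site.

0.256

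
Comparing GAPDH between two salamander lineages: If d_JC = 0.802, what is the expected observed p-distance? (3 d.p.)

p = (3/4)(1 − e^(−4d/3)) = 0.75 × (1 − e^(-1.069333)) = 0.75 × (1 − 0.343237) = 0.492572.

0.493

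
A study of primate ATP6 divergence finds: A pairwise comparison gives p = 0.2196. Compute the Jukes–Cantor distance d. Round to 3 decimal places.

0.260

d = −(3/4) ln(1 − 4p/3) = −0.75 ln(1 − 0.2928) = −0.75 ln(0.7072)
  = −0.75 × (-0.346442) = 0.259832 substitutions/site.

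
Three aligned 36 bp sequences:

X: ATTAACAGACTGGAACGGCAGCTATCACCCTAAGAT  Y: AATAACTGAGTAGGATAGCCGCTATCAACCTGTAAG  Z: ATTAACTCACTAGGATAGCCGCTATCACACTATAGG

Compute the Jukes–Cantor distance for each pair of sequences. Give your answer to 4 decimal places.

d(X,Y) = 0.4926, d(X,Z) = 0.4408, d(Y,Z) = 0.2251

X–Y: 13/36 sites differ → p ≈ 0.361111, d = −0.75 ln(1 − 0.481481) = 0.492584 ≈ 0.4926.
X–Z: 12/36 sites differ → p ≈ 0.333333, d = −0.75 ln(1 − 0.444444) = 0.440839 ≈ 0.4408.
Y–Z: 7/36 sites differ → p ≈ 0.194444, d = −0.75 ln(1 − 0.259259) = 0.225078 ≈ 0.2251.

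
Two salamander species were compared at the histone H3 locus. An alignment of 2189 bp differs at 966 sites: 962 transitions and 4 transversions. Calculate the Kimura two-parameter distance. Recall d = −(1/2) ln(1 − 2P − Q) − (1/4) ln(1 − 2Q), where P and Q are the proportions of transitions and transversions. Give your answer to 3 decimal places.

1.064

P = 962/2189 ≈ 0.43947 and Q = 4/2189 ≈ 0.001827.
Under the Kimura two-parameter model, d = −½ ln(1 − 2P − Q) − ¼ ln(1 − 2Q).
1 − 2P − Q = 0.119233, giving −½ ln(0.119233) = 1.063338.
1 − 2Q = 0.996346, giving −¼ ln(0.996346) = 0.000915.
d = 1.063338 + 0.000915 = 1.064253.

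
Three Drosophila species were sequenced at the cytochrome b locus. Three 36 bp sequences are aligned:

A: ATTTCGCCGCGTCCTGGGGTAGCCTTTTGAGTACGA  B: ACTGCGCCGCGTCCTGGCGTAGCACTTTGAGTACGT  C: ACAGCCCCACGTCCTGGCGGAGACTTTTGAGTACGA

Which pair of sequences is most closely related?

A–B: 6/36 differ, p = 0.167, d = 0.188.
A–C: 8/36 differ, p = 0.222, d = 0.264.
B–C: 8/36 differ, p = 0.222, d = 0.264.
The smallest distance is between A and B.

A and B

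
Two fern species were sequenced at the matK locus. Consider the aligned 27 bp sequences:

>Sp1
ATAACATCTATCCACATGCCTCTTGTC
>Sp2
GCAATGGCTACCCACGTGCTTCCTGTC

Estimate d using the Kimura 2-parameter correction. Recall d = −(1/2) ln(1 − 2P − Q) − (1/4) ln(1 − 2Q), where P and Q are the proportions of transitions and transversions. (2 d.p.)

Of 27 sites, 8 differences are transitions and 1 are transversions, so P = 8/27 ≈ 0.296296 and Q = 1/27 ≈ 0.037037.
Under the Kimura two-parameter model, d = −½ ln(1 − 2P − Q) − ¼ ln(1 − 2Q).
1 − 2P − Q = 0.370371, giving −½ ln(0.370371) = 0.496625.
1 − 2Q = 0.925926, giving −¼ ln(0.925926) = 0.019240.
d = 0.496625 + 0.019240 = 0.515865.

0.52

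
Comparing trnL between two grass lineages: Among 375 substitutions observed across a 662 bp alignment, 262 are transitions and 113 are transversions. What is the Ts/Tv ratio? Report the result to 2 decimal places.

2.32

R = 262/113 = 2.318584… ≈ 2.32 (to 2 d.p.).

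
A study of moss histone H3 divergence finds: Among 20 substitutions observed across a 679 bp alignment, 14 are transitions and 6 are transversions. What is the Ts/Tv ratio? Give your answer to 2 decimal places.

2.33

R = 14/6 = 2.333333… ≈ 2.33 (to 2 d.p.).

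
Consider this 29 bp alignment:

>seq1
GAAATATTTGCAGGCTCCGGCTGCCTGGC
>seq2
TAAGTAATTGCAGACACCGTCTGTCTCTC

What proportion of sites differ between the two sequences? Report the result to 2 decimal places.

The sequences differ at 9 of 29 positions (sites 1, 4, 7, 14, 16, 20, 24, 27, 28).
p = 9/29 = 0.310344… ≈ 0.31 (to 2 d.p.).

0.31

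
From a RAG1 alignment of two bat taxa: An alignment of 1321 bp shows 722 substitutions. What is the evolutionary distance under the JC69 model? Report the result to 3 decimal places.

0.979

p = 722/1321 ≈ 0.546556.
d = −(3/4) ln(1 − 4p/3) = −0.75 ln(1 − 0.728741) = −0.75 ln(0.271259)
  = −0.75 × (-1.304681) = 0.978511 substitutions/site.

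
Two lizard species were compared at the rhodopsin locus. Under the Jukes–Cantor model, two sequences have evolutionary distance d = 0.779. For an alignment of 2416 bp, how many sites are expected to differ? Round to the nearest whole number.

1171

Invert JC69: p = (3/4)(1 − e^(−4d/3)) = 0.75 × (1 − e^(-1.038667)) = 0.75 × (1 − 0.353926) = 0.484556.
Expected differing sites = pL ≈ 0.484556 × 2416 = 1170.687296 ≈ 1171.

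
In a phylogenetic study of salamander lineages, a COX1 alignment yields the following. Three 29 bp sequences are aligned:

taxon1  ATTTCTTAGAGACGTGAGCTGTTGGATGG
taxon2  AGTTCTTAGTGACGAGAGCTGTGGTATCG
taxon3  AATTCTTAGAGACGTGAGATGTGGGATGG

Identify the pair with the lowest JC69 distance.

taxon1 and taxon3

taxon1–taxon2: 6/29 differ, p = 0.207, d = 0.242.
taxon1–taxon3: 3/29 differ, p = 0.103, d = 0.111.
taxon2–taxon3: 6/29 differ, p = 0.207, d = 0.242.
The smallest distance is between taxon1 and taxon3.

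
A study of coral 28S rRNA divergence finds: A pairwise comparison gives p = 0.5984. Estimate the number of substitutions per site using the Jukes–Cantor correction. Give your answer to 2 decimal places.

d = −(3/4) ln(1 − 4p/3) = −0.75 ln(1 − 0.797867) = −0.75 ln(0.202133)
  = −0.75 × (-1.598829) = 1.199122 substitutions/site.

1.20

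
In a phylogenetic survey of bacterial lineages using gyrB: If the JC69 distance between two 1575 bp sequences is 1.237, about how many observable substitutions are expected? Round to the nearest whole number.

954

Invert JC69: p = (3/4)(1 − e^(−4d/3)) = 0.75 × (1 − e^(-1.649333)) = 0.75 × (1 − 0.192178) = 0.605867.
Expected differing sites = pL ≈ 0.605867 × 1575 = 954.240525 ≈ 954.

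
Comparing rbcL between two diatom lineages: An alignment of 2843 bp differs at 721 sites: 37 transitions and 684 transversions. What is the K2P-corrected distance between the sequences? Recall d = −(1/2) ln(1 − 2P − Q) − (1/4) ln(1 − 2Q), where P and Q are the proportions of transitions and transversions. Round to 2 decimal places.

P = 37/2843 ≈ 0.013014 and Q = 684/2843 ≈ 0.240591.
Under the Kimura two-parameter model, d = −½ ln(1 − 2P − Q) − ¼ ln(1 − 2Q).
1 − 2P − Q = 0.733381, giving −½ ln(0.733381) = 0.155045.
1 − 2Q = 0.518818, giving −¼ ln(0.518818) = 0.164051.
d = 0.155045 + 0.164051 = 0.319096.

0.32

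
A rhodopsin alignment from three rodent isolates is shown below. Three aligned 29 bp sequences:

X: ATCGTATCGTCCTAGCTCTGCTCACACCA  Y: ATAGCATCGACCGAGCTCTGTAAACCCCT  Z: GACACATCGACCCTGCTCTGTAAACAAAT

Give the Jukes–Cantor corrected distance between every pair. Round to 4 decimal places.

d(X,Y) = 0.4006, d(X,Z) = 0.6829, d(Y,Z) = 0.4006

X–Y: 9/29 sites differ → p ≈ 0.310345, d = −0.75 ln(1 − 0.413793) = 0.400562 ≈ 0.4006.
X–Z: 13/29 sites differ → p ≈ 0.448276, d = −0.75 ln(1 − 0.597701) = 0.682920 ≈ 0.6829.
Y–Z: 9/29 sites differ → p ≈ 0.310345, d = −0.75 ln(1 − 0.413793) = 0.400562 ≈ 0.4006.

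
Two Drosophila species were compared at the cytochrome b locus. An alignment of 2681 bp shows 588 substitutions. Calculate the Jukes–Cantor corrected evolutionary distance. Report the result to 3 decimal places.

0.259

p = 588/2681 ≈ 0.219321.
d = −(3/4) ln(1 − 4p/3) = −0.75 ln(1 − 0.292428) = −0.75 ln(0.707572)
  = −0.75 × (-0.345916) = 0.259437 substitutions/site.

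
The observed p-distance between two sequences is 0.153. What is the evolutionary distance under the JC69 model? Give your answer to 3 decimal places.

d = −(3/4) ln(1 − 4p/3) = −0.75 ln(1 − 0.204) = −0.75 ln(0.796)
  = −0.75 × (-0.228156) = 0.171117 substitutions/site.

0.171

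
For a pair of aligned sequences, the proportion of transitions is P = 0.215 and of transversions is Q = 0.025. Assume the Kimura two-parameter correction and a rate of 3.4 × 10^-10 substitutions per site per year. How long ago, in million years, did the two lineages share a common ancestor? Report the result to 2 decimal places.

465.16

Under the Kimura two-parameter model, d = −½ ln(1 − 2P − Q) − ¼ ln(1 − 2Q).
1 − 2P − Q = 0.545, giving −½ ln(0.545) = 0.303485.
1 − 2Q = 0.95, giving −¼ ln(0.95) = 0.012823.
d = 0.303485 + 0.012823 = 0.316308.
Under a molecular clock d = 2μt, so t = d/(2μ) = 0.316308 / (2 × 3.4 × 10^-10) = 465.16 million years.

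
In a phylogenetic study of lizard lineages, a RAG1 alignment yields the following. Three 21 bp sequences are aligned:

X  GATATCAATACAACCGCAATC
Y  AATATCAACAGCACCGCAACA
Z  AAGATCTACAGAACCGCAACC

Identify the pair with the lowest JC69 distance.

Y and Z

X–Y: 6/21 differ, p = 0.286, d = 0.360.
X–Z: 6/21 differ, p = 0.286, d = 0.360.
Y–Z: 4/21 differ, p = 0.190, d = 0.220.
The smallest distance is between Y and Z.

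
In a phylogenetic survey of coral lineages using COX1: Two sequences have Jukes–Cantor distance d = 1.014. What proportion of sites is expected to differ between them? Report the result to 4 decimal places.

p = (3/4)(1 − e^(−4d/3)) = 0.75 × (1 − e^(-1.352)) = 0.75 × (1 − 0.258722) = 0.555959.

0.5560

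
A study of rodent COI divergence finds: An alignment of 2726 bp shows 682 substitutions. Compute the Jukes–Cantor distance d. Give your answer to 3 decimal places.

p = 682/2726 ≈ 0.250183.
d = −(3/4) ln(1 − 4p/3) = −0.75 ln(1 − 0.333577) = −0.75 ln(0.666423)
  = −0.75 × (-0.405831) = 0.304373 substitutions/site.

0.304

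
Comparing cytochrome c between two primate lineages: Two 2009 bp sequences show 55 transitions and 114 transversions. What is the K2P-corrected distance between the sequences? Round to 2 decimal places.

0.09

P = 55/2009 ≈ 0.027377 and Q = 114/2009 ≈ 0.056745.
Under the Kimura two-parameter model, d = −½ ln(1 − 2P − Q) − ¼ ln(1 − 2Q).
1 − 2P − Q = 0.888501, giving −½ ln(0.888501) = 0.059110.
1 − 2Q = 0.88651, giving −¼ ln(0.88651) = 0.030116.
d = 0.059110 + 0.030116 = 0.089226.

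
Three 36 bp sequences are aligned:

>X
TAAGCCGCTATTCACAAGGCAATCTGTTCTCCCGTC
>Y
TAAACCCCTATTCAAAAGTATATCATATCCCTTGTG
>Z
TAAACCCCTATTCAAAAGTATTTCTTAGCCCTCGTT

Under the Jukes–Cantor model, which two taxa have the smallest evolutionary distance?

X–Y: 13/36 differ, p = 0.361, d = 0.493.
X–Z: 13/36 differ, p = 0.361, d = 0.493.
Y–Z: 5/36 differ, p = 0.139, d = 0.154.
The smallest distance is between Y and Z.

Y and Z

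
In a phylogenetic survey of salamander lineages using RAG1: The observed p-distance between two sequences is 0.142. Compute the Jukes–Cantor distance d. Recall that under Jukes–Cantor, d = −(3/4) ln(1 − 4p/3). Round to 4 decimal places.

0.1574

d = −(3/4) ln(1 − 4p/3) = −0.75 ln(1 − 0.189333) = −0.75 ln(0.810667)
  = −0.75 × (-0.209898) = 0.157424 substitutions/site.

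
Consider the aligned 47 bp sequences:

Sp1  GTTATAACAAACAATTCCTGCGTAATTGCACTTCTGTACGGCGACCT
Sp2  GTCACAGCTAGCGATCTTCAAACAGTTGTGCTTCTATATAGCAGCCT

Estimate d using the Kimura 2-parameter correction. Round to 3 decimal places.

Of 47 sites, 20 differences are transitions and 2 are transversions, so P = 20/47 ≈ 0.425532 and Q = 2/47 ≈ 0.042553.
Under the Kimura two-parameter model, d = −½ ln(1 − 2P − Q) − ¼ ln(1 − 2Q).
1 − 2P − Q = 0.106383, giving −½ ln(0.106383) = 1.120355.
1 − 2Q = 0.914894, giving −¼ ln(0.914894) = 0.022237.
d = 1.120355 + 0.022237 = 1.142592.

1.143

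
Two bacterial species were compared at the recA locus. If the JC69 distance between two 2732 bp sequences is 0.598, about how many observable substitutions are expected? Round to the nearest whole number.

Invert JC69: p = (3/4)(1 − e^(−4d/3)) = 0.75 × (1 − e^(-0.797333)) = 0.75 × (1 − 0.450529) = 0.412103.
Expected differing sites = pL ≈ 0.412103 × 2732 = 1125.865396 ≈ 1126.

1126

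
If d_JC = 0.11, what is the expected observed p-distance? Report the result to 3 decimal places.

p = (3/4)(1 − e^(−4d/3)) = 0.75 × (1 − e^(-0.146667)) = 0.75 × (1 − 0.863582) = 0.102314.

0.102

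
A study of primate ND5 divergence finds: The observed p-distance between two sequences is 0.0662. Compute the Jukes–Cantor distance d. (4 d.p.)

0.0693

d = −(3/4) ln(1 − 4p/3) = −0.75 ln(1 − 0.088267) = −0.75 ln(0.911733)
  = −0.75 × (-0.092408) = 0.069306 substitutions/site.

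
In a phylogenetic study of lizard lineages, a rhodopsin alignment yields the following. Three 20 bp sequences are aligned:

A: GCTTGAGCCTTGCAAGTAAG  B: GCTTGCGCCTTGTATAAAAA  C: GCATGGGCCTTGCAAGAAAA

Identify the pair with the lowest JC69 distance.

A and C

A–B: 6/20 differ, p = 0.300, d = 0.383.
A–C: 4/20 differ, p = 0.200, d = 0.233.
B–C: 5/20 differ, p = 0.250, d = 0.304.
The smallest distance is between A and C.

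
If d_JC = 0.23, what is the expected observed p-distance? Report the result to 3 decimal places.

p = (3/4)(1 − e^(−4d/3)) = 0.75 × (1 − e^(-0.306667)) = 0.75 × (1 − 0.735896) = 0.198078.

0.198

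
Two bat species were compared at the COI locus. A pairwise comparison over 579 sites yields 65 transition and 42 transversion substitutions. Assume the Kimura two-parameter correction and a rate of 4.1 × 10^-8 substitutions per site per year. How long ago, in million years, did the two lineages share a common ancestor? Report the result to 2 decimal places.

P = 65/579 ≈ 0.112263 and Q = 42/579 ≈ 0.072539.
Under the Kimura two-parameter model, d = −½ ln(1 − 2P − Q) − ¼ ln(1 − 2Q).
1 − 2P − Q = 0.702935, giving −½ ln(0.702935) = 0.176245.
1 − 2Q = 0.854922, giving −¼ ln(0.854922) = 0.039186.
d = 0.176245 + 0.039186 = 0.215431.
Under a molecular clock d = 2μt, so t = d/(2μ) = 0.215431 / (2 × 4.1 × 10^-8) = 2.63 million years.

2.63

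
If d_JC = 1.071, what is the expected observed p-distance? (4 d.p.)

0.5702

p = (3/4)(1 − e^(−4d/3)) = 0.75 × (1 − e^(-1.428)) = 0.75 × (1 − 0.239788) = 0.570159.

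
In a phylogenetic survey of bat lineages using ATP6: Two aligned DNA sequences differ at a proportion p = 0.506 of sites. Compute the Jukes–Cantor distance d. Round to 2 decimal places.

d = −(3/4) ln(1 − 4p/3) = −0.75 ln(1 − 0.674667) = −0.75 ln(0.325333)
  = −0.75 × (-1.122906) = 0.842180 substitutions/site.

0.84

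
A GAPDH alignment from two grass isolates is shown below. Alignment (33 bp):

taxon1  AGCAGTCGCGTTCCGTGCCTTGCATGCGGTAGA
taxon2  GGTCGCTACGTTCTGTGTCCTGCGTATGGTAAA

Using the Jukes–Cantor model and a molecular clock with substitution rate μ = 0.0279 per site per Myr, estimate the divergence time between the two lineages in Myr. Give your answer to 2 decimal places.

The sequences differ at 13 of 33 sites, so p = 13/33 ≈ 0.393939.
d = −(3/4) ln(1 − 4p/3) = −0.75 ln(1 − 0.525252) = −0.75 ln(0.474748)
  = −0.75 × (-0.744971) = 0.558728 substitutions/site.
Under a molecular clock d = 2μt, so t = d/(2μ) = 0.558728 / (2 × 0.0279) = 10.01 Myr.

10.01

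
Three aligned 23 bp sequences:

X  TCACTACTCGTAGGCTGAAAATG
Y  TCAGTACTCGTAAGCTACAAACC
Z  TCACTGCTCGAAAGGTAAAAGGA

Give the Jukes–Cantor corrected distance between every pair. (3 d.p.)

d(X,Y) = 0.321, d(X,Z) = 0.467, d(Y,Z) = 0.467

X–Y: 6/23 sites differ → p ≈ 0.26087, d = −0.75 ln(1 − 0.347827) = 0.320584 ≈ 0.321.
X–Z: 8/23 sites differ → p ≈ 0.347826, d = −0.75 ln(1 − 0.463768) = 0.467391 ≈ 0.467.
Y–Z: 8/23 sites differ → p ≈ 0.347826, d = −0.75 ln(1 − 0.463768) = 0.467391 ≈ 0.467.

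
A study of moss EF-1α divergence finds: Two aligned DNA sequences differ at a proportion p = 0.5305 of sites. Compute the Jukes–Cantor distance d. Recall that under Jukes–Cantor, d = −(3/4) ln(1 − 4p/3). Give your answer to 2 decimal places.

d = −(3/4) ln(1 − 4p/3) = −0.75 ln(1 − 0.707333) = −0.75 ln(0.292667)
  = −0.75 × (-1.228720) = 0.921540 substitutions/site.

0.92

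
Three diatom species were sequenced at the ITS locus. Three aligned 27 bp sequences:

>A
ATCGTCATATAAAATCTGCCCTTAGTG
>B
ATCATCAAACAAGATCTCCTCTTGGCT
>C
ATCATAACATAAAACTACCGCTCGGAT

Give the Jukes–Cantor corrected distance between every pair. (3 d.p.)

d(A,B) = 0.441, d(A,C) = 0.673, d(B,C) = 0.511

A–B: 9/27 sites differ → p ≈ 0.333333, d = −0.75 ln(1 − 0.444444) = 0.440839 ≈ 0.441.
A–C: 12/27 sites differ → p ≈ 0.444444, d = −0.75 ln(1 − 0.592592) = 0.673455 ≈ 0.673.
B–C: 10/27 sites differ → p ≈ 0.37037, d = −0.75 ln(1 − 0.493827) = 0.510658 ≈ 0.511.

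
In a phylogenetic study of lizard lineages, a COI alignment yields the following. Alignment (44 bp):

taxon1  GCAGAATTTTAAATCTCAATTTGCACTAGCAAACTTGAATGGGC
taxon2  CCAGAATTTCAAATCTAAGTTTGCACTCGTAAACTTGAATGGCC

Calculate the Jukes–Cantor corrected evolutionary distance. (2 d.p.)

0.18

The sequences differ at 7 of 44 sites (1, 10, 17, 19, 28, 30, 43), so p = 7/44 ≈ 0.159091.
d = −(3/4) ln(1 − 4p/3) = −0.75 ln(1 − 0.212121) = −0.75 ln(0.787879)
  = −0.75 × (-0.238411) = 0.178808 substitutions/site.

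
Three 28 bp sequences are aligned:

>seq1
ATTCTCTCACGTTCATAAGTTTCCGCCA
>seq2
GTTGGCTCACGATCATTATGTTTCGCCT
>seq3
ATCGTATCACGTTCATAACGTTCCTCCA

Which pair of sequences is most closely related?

seq1 and seq3

seq1–seq2: 9/28 differ, p = 0.321, d = 0.420.
seq1–seq3: 6/28 differ, p = 0.214, d = 0.252.
seq2–seq3: 10/28 differ, p = 0.357, d = 0.485.
The smallest distance is between seq1 and seq3.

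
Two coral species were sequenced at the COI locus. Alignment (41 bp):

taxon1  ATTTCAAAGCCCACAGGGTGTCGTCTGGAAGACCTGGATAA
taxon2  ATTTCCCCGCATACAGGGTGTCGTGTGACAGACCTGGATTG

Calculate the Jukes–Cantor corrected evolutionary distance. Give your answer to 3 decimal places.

The sequences differ at 10 of 41 sites (6, 7, 8, 11, 12, 25, 28, 29, 40, 41), so p = 10/41 ≈ 0.243902.
d = −(3/4) ln(1 − 4p/3) = −0.75 ln(1 − 0.325203) = −0.75 ln(0.674797)
  = −0.75 × (-0.393343) = 0.295007 substitutions/site.

0.295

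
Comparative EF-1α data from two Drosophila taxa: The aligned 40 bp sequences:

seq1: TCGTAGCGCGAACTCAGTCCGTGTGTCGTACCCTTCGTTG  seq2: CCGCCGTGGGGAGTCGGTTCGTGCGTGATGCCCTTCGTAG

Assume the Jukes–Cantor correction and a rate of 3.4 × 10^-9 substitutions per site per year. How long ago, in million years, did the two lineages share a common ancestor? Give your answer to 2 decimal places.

The sequences differ at 14 of 40 sites, so p = 14/40 = 0.35.
d = −(3/4) ln(1 − 4p/3) = −0.75 ln(1 − 0.466667) = −0.75 ln(0.533333)
  = −0.75 × (-0.628609) = 0.471457 substitutions/site.
Under a molecular clock d = 2μt, so t = d/(2μ) = 0.471457 / (2 × 3.4 × 10^-9) = 69.33 million years.

69.33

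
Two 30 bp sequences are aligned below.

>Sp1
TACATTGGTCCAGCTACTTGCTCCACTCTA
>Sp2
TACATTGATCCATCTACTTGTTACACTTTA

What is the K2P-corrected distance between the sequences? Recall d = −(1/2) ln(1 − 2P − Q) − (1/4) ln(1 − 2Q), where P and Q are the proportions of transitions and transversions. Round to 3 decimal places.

0.191

Of 30 sites, 3 differences are transitions and 2 are transversions, so P = 3/30 = 0.1 and Q = 2/30 ≈ 0.066667.
Under the Kimura two-parameter model, d = −½ ln(1 − 2P − Q) − ¼ ln(1 − 2Q).
1 − 2P − Q = 0.733333, giving −½ ln(0.733333) = 0.155078.
1 − 2Q = 0.866666, giving −¼ ln(0.866666) = 0.035775.
d = 0.155078 + 0.035775 = 0.190853.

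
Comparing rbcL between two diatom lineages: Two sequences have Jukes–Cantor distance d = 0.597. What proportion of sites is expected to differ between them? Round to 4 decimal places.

0.4117

p = (3/4)(1 − e^(−4d/3)) = 0.75 × (1 − e^(-0.796)) = 0.75 × (1 − 0.451130) = 0.411653.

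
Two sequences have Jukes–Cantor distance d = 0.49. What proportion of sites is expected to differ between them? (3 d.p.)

p = (3/4)(1 − e^(−4d/3)) = 0.75 × (1 − e^(-0.653333)) = 0.75 × (1 − 0.520309) = 0.359768.

0.360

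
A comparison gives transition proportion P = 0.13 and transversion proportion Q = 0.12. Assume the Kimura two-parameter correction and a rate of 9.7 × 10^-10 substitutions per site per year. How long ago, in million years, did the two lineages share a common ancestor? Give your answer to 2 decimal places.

158.57

Under the Kimura two-parameter model, d = −½ ln(1 − 2P − Q) − ¼ ln(1 − 2Q).
1 − 2P − Q = 0.62, giving −½ ln(0.62) = 0.239018.
1 − 2Q = 0.76, giving −¼ ln(0.76) = 0.068609.
d = 0.239018 + 0.068609 = 0.307627.
Under a molecular clock d = 2μt, so t = d/(2μ) = 0.307627 / (2 × 9.7 × 10^-10) = 158.57 million years.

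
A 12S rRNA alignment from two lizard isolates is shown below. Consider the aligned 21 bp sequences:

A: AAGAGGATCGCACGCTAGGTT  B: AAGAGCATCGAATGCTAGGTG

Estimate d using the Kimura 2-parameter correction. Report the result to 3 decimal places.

Of 21 sites, 1 differences are transitions and 3 are transversions, so P = 1/21 ≈ 0.047619 and Q = 3/21 ≈ 0.142857.
Under the Kimura two-parameter model, d = −½ ln(1 − 2P − Q) − ¼ ln(1 − 2Q).
1 − 2P − Q = 0.761905, giving −½ ln(0.761905) = 0.135967.
1 − 2Q = 0.714286, giving −¼ ln(0.714286) = 0.084118.
d = 0.135967 + 0.084118 = 0.220085.

0.220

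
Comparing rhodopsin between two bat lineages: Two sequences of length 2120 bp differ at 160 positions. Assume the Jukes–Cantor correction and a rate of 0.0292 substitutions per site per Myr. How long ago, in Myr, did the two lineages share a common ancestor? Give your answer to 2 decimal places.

p = 160/2120 ≈ 0.075472.
d = −(3/4) ln(1 − 4p/3) = −0.75 ln(1 − 0.100629) = −0.75 ln(0.899371)
  = −0.75 × (-0.106060) = 0.079545 substitutions/site.
Under a molecular clock d = 2μt, so t = d/(2μ) = 0.079545 / (2 × 0.0292) = 1.36 Myr.

1.36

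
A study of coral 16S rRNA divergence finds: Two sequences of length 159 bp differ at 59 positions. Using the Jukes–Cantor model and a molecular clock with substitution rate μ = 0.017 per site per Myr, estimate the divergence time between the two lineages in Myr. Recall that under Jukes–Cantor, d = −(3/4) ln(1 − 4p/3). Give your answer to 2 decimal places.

p = 59/159 ≈ 0.371069.
d = −(3/4) ln(1 − 4p/3) = −0.75 ln(1 − 0.494759) = −0.75 ln(0.505241)
  = −0.75 × (-0.682720) = 0.512040 substitutions/site.
Under a molecular clock d = 2μt, so t = d/(2μ) = 0.512040 / (2 × 0.017) = 15.06 Myr.

15.06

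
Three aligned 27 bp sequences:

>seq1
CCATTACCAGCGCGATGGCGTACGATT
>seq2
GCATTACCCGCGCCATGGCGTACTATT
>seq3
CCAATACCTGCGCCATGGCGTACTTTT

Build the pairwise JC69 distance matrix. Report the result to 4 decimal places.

d(seq1,seq2) = 0.1650, d(seq1,seq3) = 0.2127, d(seq2,seq3) = 0.1650

seq1–seq2: 4/27 sites differ → p ≈ 0.148148, d = −0.75 ln(1 − 0.197531) = 0.165047 ≈ 0.1650.
seq1–seq3: 5/27 sites differ → p ≈ 0.185185, d = −0.75 ln(1 − 0.246913) = 0.212681 ≈ 0.2127.
seq2–seq3: 4/27 sites differ → p ≈ 0.148148, d = −0.75 ln(1 − 0.197531) = 0.165047 ≈ 0.1650.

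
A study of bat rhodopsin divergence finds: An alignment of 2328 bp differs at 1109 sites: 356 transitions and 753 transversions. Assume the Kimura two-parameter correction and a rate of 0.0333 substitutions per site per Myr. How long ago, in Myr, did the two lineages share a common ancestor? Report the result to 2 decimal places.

P = 356/2328 ≈ 0.152921 and Q = 753/2328 ≈ 0.323454.
Under the Kimura two-parameter model, d = −½ ln(1 − 2P − Q) − ¼ ln(1 − 2Q).
1 − 2P − Q = 0.370704, giving −½ ln(0.370704) = 0.496176.
1 − 2Q = 0.353092, giving −¼ ln(0.353092) = 0.260257.
d = 0.496176 + 0.260257 = 0.756433.
Under a molecular clock d = 2μt, so t = d/(2μ) = 0.756433 / (2 × 0.0333) = 11.36 Myr.

11.36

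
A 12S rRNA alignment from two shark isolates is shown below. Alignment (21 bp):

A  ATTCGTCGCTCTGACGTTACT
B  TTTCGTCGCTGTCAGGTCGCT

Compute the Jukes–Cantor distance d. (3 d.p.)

0.360

The sequences differ at 6 of 21 sites (1, 11, 13, 15, 18, 19), so p = 6/21 ≈ 0.285714.
d = −(3/4) ln(1 − 4p/3) = −0.75 ln(1 − 0.380952) = −0.75 ln(0.619048)
  = −0.75 × (-0.479572) = 0.359679 substitutions/site.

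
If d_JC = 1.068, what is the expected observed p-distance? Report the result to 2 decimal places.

p = (3/4)(1 − e^(−4d/3)) = 0.75 × (1 − e^(-1.424)) = 0.75 × (1 − 0.240749) = 0.569438.

0.57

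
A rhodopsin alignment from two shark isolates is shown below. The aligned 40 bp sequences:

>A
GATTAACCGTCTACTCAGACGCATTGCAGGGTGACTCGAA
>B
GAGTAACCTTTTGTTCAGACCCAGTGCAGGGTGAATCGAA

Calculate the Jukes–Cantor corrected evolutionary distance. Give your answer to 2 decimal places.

0.23

The sequences differ at 8 of 40 sites (3, 9, 11, 13, 14, 21, 24, 35), so p = 8/40 = 0.2.
d = −(3/4) ln(1 − 4p/3) = −0.75 ln(1 − 0.266667) = −0.75 ln(0.733333)
  = −0.75 × (-0.310155) = 0.232616 substitutions/site.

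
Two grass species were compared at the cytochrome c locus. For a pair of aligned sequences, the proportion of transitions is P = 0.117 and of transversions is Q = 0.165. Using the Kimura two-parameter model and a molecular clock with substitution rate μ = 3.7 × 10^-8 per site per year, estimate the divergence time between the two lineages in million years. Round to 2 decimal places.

4.79

Under the Kimura two-parameter model, d = −½ ln(1 − 2P − Q) − ¼ ln(1 − 2Q).
1 − 2P − Q = 0.601, giving −½ ln(0.601) = 0.254580.
1 − 2Q = 0.67, giving −¼ ln(0.67) = 0.100119.
d = 0.254580 + 0.100119 = 0.354699.
Under a molecular clock d = 2μt, so t = d/(2μ) = 0.354699 / (2 × 3.7 × 10^-8) = 4.79 million years.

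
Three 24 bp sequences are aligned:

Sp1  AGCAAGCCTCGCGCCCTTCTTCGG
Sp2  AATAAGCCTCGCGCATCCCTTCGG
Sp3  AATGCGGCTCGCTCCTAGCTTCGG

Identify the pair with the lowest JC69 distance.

Sp1 and Sp2

Sp1–Sp2: 6/24 differ, p = 0.250, d = 0.304.
Sp1–Sp3: 9/24 differ, p = 0.375, d = 0.520.
Sp2–Sp3: 7/24 differ, p = 0.292, d = 0.369.
The smallest distance is between Sp1 and Sp2.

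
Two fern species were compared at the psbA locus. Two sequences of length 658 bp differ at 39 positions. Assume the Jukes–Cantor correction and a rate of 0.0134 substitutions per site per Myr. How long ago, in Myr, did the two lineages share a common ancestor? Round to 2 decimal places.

2.30

p = 39/658 ≈ 0.059271.
d = −(3/4) ln(1 − 4p/3) = −0.75 ln(1 − 0.079028) = −0.75 ln(0.920972)
  = −0.75 × (-0.082326) = 0.061745 substitutions/site.
Under a molecular clock d = 2μt, so t = d/(2μ) = 0.061745 / (2 × 0.0134) = 2.30 Myr.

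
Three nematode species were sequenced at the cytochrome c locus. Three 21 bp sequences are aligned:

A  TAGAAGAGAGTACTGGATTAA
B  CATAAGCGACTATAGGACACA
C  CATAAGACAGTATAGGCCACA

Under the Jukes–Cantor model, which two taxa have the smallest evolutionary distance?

A–B: 9/21 differ, p = 0.429, d = 0.635.
A–C: 9/21 differ, p = 0.429, d = 0.635.
B–C: 4/21 differ, p = 0.190, d = 0.220.
The smallest distance is between B and C.

B and C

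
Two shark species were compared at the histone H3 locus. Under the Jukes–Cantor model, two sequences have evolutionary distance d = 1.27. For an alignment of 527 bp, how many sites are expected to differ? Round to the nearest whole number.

Invert JC69: p = (3/4)(1 − e^(−4d/3)) = 0.75 × (1 − e^(-1.693333)) = 0.75 × (1 − 0.183906) = 0.612071.
Expected differing sites = pL ≈ 0.612071 × 527 = 322.561417 ≈ 323.

323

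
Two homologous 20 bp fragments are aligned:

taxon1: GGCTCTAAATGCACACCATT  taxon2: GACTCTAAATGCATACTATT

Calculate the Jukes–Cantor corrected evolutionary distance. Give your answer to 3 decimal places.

0.167

The sequences differ at 3 of 20 sites (2, 14, 17), so p = 3/20 = 0.15.
d = −(3/4) ln(1 − 4p/3) = −0.75 ln(1 − 0.2) = −0.75 ln(0.8)
  = −0.75 × (-0.223144) = 0.167358 substitutions/site.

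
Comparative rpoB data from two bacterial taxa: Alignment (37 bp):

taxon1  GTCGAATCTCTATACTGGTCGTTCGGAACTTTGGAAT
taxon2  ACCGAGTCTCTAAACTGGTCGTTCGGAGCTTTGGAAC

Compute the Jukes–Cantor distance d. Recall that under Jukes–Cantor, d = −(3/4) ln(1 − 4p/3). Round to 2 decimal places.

The sequences differ at 6 of 37 sites (1, 2, 6, 13, 28, 37), so p = 6/37 ≈ 0.162162.
d = −(3/4) ln(1 − 4p/3) = −0.75 ln(1 − 0.216216) = −0.75 ln(0.783784)
  = −0.75 × (-0.243622) = 0.182717 substitutions/site.

0.18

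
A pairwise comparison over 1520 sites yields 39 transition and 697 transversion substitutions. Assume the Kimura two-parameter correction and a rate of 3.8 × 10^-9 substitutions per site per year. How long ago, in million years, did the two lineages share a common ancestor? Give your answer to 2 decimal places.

128.83

P = 39/1520 ≈ 0.025658 and Q = 697/1520 ≈ 0.458553.
Under the Kimura two-parameter model, d = −½ ln(1 − 2P − Q) − ¼ ln(1 − 2Q).
1 − 2P − Q = 0.490131, giving −½ ln(0.490131) = 0.356541.
1 − 2Q = 0.082894, giving −¼ ln(0.082894) = 0.622548.
d = 0.356541 + 0.622548 = 0.979089.
Under a molecular clock d = 2μt, so t = d/(2μ) = 0.979089 / (2 × 3.8 × 10^-9) = 128.83 million years.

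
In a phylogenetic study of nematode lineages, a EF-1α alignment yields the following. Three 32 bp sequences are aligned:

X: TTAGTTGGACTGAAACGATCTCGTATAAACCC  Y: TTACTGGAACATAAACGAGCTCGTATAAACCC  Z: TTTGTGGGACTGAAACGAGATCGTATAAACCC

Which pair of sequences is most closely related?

X and Z

X–Y: 6/32 differ, p = 0.188, d = 0.216.
X–Z: 4/32 differ, p = 0.125, d = 0.137.
Y–Z: 6/32 differ, p = 0.188, d = 0.216.
The smallest distance is between X and Z.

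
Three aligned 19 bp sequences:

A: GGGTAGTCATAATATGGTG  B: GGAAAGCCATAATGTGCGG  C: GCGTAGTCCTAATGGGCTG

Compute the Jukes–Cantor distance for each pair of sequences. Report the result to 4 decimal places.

A–B: 6/19 sites differ → p ≈ 0.315789, d = −0.75 ln(1 − 0.421052) = 0.409907 ≈ 0.4099.
A–C: 5/19 sites differ → p ≈ 0.263158, d = −0.75 ln(1 − 0.350877) = 0.324100 ≈ 0.3241.
B–C: 7/19 sites differ → p ≈ 0.368421, d = −0.75 ln(1 − 0.491228) = 0.506816 ≈ 0.5068.

d(A,B) = 0.4099, d(A,C) = 0.3241, d(B,C) = 0.5068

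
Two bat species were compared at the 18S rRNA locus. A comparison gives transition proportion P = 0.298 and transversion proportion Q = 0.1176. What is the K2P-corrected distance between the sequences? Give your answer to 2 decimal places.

0.69

Under the Kimura two-parameter model, d = −½ ln(1 − 2P − Q) − ¼ ln(1 − 2Q).
1 − 2P − Q = 0.2864, giving −½ ln(0.2864) = 0.625183.
1 − 2Q = 0.7648, giving −¼ ln(0.7648) = 0.067035.
d = 0.625183 + 0.067035 = 0.692218.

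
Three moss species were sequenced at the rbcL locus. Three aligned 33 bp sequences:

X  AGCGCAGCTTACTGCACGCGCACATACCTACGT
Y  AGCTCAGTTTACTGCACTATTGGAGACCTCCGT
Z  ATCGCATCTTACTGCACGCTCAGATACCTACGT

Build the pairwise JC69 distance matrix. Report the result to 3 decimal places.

X–Y: 10/33 sites differ → p ≈ 0.30303, d = −0.75 ln(1 − 0.40404) = 0.388186 ≈ 0.388.
X–Z: 4/33 sites differ → p ≈ 0.121212, d = −0.75 ln(1 − 0.161616) = 0.132209 ≈ 0.132.
Y–Z: 10/33 sites differ → p ≈ 0.30303, d = −0.75 ln(1 − 0.40404) = 0.388186 ≈ 0.388.

d(X,Y) = 0.388, d(X,Z) = 0.132, d(Y,Z) = 0.388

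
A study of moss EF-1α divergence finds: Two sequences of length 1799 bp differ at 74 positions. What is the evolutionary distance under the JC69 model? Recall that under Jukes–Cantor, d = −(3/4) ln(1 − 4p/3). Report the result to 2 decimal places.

p = 74/1799 ≈ 0.041134.
d = −(3/4) ln(1 − 4p/3) = −0.75 ln(1 − 0.054845) = −0.75 ln(0.945155)
  = −0.75 × (-0.056406) = 0.042305 substitutions/site.

0.04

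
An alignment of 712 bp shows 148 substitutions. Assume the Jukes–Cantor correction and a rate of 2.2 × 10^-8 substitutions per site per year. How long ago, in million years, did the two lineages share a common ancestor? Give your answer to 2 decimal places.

5.53

p = 148/712 ≈ 0.207865.
d = −(3/4) ln(1 − 4p/3) = −0.75 ln(1 − 0.277153) = −0.75 ln(0.722847)
  = −0.75 × (-0.324558) = 0.243419 substitutions/site.
Under a molecular clock d = 2μt, so t = d/(2μ) = 0.243419 / (2 × 2.2 × 10^-8) = 5.53 million years.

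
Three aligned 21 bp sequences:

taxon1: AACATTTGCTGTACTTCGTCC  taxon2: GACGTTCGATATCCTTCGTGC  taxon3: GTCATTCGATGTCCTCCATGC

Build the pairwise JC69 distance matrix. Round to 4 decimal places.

taxon1–taxon2: 7/21 sites differ → p ≈ 0.333333, d = −0.75 ln(1 − 0.444444) = 0.440839 ≈ 0.4408.
taxon1–taxon3: 8/21 sites differ → p ≈ 0.380952, d = −0.75 ln(1 − 0.507936) = 0.531860 ≈ 0.5319.
taxon2–taxon3: 5/21 sites differ → p ≈ 0.238095, d = −0.75 ln(1 − 0.31746) = 0.286451 ≈ 0.2865.

d(taxon1,taxon2) = 0.4408, d(taxon1,taxon3) = 0.5319, d(taxon2,taxon3) = 0.2865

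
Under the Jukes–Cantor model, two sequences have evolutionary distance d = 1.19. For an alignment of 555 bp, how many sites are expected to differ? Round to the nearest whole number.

331

Invert JC69: p = (3/4)(1 − e^(−4d/3)) = 0.75 × (1 − e^(-1.586667)) = 0.75 × (1 − 0.204606) = 0.596546.
Expected differing sites = pL ≈ 0.596546 × 555 = 331.08303 ≈ 331.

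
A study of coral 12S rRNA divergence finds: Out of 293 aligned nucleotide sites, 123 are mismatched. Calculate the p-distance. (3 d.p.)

0.420

p = 123/293 = 0.419795… ≈ 0.420 (to 3 d.p.).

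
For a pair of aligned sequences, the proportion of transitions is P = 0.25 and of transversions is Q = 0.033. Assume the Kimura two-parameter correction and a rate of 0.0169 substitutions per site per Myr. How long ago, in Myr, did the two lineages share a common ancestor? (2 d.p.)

Under the Kimura two-parameter model, d = −½ ln(1 − 2P − Q) − ¼ ln(1 − 2Q).
1 − 2P − Q = 0.467, giving −½ ln(0.467) = 0.380713.
1 − 2Q = 0.934, giving −¼ ln(0.934) = 0.017070.
d = 0.380713 + 0.017070 = 0.397783.
Under a molecular clock d = 2μt, so t = d/(2μ) = 0.397783 / (2 × 0.0169) = 11.77 Myr.

11.77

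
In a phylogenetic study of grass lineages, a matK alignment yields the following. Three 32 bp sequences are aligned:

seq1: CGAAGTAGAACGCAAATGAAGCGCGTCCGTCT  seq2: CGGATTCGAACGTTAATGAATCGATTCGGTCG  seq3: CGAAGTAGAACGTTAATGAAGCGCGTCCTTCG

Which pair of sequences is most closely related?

seq1–seq2: 10/32 differ, p = 0.313, d = 0.404.
seq1–seq3: 4/32 differ, p = 0.125, d = 0.137.
seq2–seq3: 8/32 differ, p = 0.250, d = 0.304.
The smallest distance is between seq1 and seq3.

seq1 and seq3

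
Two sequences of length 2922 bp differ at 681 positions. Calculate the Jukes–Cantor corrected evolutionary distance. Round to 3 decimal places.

0.279

p = 681/2922 ≈ 0.23306.
d = −(3/4) ln(1 − 4p/3) = −0.75 ln(1 − 0.310747) = −0.75 ln(0.689253)
  = −0.75 × (-0.372147) = 0.279110 substitutions/site.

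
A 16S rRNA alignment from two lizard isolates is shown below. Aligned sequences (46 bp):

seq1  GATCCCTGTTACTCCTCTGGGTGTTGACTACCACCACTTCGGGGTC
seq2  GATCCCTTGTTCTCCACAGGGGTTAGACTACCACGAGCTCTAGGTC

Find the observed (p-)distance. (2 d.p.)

The sequences differ at 13 of 46 positions.
p = 13/46 = 0.282608… ≈ 0.28 (to 2 d.p.).

0.28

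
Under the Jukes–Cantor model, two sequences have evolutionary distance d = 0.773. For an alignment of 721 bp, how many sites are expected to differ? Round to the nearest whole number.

Invert JC69: p = (3/4)(1 − e^(−4d/3)) = 0.75 × (1 − e^(-1.030667)) = 0.75 × (1 − 0.356769) = 0.482423.
Expected differing sites = pL ≈ 0.482423 × 721 = 347.826983 ≈ 348.

348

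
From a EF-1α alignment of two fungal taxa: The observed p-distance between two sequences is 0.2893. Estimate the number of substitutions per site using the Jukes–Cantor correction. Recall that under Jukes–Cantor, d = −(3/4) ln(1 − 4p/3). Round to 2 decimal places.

d = −(3/4) ln(1 − 4p/3) = −0.75 ln(1 − 0.385733) = −0.75 ln(0.614267)
  = −0.75 × (-0.487326) = 0.365495 substitutions/site.

0.37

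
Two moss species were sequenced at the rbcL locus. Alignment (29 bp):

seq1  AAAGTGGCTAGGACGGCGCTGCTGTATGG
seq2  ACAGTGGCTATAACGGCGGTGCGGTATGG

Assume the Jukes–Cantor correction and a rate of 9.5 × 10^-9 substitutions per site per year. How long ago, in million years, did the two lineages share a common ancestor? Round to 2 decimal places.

The sequences differ at 5 of 29 sites (2, 11, 12, 19, 23), so p = 5/29 ≈ 0.172414.
d = −(3/4) ln(1 − 4p/3) = −0.75 ln(1 − 0.229885) = −0.75 ln(0.770115)
  = −0.75 × (-0.261215) = 0.195911 substitutions/site.
Under a molecular clock d = 2μt, so t = d/(2μ) = 0.195911 / (2 × 9.5 × 10^-9) = 10.31 million years.

10.31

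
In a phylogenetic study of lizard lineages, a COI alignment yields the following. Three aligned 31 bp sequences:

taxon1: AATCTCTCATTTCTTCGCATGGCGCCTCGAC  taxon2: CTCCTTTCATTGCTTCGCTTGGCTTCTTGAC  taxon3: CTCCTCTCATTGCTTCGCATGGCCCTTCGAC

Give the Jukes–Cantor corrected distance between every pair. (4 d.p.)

d(taxon1,taxon2) = 0.3672, d(taxon1,taxon3) = 0.2239, d(taxon2,taxon3) = 0.2239

taxon1–taxon2: 9/31 sites differ → p ≈ 0.290323, d = −0.75 ln(1 − 0.387097) = 0.367161 ≈ 0.3672.
taxon1–taxon3: 6/31 sites differ → p ≈ 0.193548, d = −0.75 ln(1 − 0.258064) = 0.223869 ≈ 0.2239.
taxon2–taxon3: 6/31 sites differ → p ≈ 0.193548, d = −0.75 ln(1 − 0.258064) = 0.223869 ≈ 0.2239.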